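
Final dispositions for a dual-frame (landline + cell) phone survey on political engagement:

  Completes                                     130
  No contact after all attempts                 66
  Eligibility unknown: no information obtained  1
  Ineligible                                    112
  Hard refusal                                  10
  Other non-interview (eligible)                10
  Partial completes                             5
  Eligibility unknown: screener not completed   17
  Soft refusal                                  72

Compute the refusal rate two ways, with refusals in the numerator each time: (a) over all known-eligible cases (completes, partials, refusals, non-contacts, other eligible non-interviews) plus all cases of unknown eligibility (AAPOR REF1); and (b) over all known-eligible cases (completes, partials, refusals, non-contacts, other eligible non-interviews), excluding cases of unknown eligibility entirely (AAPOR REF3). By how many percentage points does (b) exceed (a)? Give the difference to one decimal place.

Refused = 10 + 72 = 82
Eligibility not determined = 17 + 1 = 18
Numerator = 82
Denominator = 130 + 5 + 82 + 66 + 10 + 18 = 311
REF1 = 82 / 311 = 0.2637
Denominator = 130 + 5 + 82 + 66 + 10 = 293
REF3 = 82 / 293 = 0.2799
Difference = 27.99 − 26.37 = 1.62 percentage points

1.6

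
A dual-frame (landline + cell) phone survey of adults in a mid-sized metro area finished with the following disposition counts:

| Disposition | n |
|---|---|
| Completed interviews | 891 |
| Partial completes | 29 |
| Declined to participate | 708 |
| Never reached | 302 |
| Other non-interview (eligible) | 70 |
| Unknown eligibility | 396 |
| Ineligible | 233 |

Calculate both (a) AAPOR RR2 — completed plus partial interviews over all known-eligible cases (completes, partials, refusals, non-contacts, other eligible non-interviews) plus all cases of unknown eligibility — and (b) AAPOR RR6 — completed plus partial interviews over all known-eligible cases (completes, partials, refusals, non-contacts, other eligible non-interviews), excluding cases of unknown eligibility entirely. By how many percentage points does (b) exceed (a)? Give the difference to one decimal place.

Top: 891 + 29 = 920
Denom: 891 + 29 + 708 + 302 + 70 + 396 = 2396
RR2 = 920 / 2396 = 0.3840
Denom: 891 + 29 + 708 + 302 + 70 = 2000
RR6 = 920 / 2000 = 0.4600
Difference = 46.00 − 38.40 = 7.60 percentage points

7.6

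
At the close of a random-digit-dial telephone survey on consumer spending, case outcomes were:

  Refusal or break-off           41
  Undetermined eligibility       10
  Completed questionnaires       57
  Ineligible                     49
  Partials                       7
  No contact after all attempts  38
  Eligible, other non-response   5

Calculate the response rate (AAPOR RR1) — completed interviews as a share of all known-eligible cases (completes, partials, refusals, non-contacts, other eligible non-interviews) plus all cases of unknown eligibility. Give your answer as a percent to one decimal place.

36.1%

Num = 57
Denominator = 57 + 7 + 41 + 38 + 5 + 10 = 158
RR1 = 57 / 158 = 0.3608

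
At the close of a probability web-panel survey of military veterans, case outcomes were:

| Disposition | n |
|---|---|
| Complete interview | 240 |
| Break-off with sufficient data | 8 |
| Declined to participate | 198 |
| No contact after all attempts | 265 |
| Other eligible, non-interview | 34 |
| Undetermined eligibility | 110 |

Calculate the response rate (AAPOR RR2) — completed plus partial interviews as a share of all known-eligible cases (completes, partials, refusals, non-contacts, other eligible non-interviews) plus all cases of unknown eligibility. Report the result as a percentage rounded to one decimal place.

Numerator = 240 + 8 = 248
Base = 240 + 8 + 198 + 265 + 34 + 110 = 855
RR2 = 248 / 855 = 0.2901

29.0%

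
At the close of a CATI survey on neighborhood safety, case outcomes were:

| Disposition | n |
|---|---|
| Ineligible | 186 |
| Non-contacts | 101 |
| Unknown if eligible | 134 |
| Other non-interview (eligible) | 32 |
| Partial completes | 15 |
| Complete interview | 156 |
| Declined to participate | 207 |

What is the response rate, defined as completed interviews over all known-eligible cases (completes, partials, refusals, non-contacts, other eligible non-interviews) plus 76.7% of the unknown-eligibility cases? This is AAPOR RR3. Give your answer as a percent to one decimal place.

25.4%

Top: 156
Known eligible: 156 + 15 + 207 + 101 + 32 = 511
e × U: 0.7670 × 134 = 102.78
Denominator: 511 + 102.78 = 613.78
RR3 = 156 / 613.78 = 0.2542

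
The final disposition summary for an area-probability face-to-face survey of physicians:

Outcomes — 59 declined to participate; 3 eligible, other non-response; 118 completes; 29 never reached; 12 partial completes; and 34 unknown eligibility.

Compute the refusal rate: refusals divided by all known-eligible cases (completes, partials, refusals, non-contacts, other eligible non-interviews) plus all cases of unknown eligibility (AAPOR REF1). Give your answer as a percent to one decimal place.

23.1%

Numerator: 59
Denom: 118 + 12 + 59 + 29 + 3 + 34 = 255
REF1 = 59 / 255 = 0.2314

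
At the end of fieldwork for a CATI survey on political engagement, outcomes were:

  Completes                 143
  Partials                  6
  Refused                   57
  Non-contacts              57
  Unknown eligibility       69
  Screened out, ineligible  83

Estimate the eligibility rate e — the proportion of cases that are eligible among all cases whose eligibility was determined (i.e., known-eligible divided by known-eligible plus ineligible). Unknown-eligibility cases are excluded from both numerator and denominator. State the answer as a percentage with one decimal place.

Eligible (known) → 143 + 6 + 57 + 57 = 263
e = 263 / (263 + 83) = 263 / 346 = 0.7601

76.0%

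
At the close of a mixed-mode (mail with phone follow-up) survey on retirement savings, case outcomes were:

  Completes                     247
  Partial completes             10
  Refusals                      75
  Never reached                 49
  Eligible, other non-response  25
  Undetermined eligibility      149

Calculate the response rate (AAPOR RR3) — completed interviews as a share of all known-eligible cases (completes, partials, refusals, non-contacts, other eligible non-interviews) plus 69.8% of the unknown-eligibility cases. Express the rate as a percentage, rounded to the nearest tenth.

48.4%

Num: 247
Determined eligible: 247 + 10 + 75 + 49 + 25 = 406
Estimated eligible among unknowns: 0.6980 × 149 = 104.00
Base: 406 + 104.00 = 510.00
RR3 = 247 / 510.00 = 0.4843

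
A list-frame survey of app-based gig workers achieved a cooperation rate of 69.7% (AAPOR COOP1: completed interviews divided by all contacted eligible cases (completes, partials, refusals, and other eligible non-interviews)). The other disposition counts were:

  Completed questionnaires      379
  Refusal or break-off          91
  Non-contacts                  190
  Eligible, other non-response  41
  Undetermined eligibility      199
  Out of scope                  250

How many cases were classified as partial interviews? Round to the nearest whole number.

33

COOP1 = 379 / D = 0.697
D = 379 / 0.697 = 543.8
Remaining denominator categories sum to 511
partial interviews = 543.8 − 511 ≈ 33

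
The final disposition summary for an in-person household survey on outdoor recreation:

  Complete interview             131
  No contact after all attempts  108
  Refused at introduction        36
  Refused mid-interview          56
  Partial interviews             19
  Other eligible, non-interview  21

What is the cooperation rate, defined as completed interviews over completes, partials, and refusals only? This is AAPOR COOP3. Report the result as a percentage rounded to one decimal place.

Refusals = 36 + 56 = 92
Top: 131
Denom: 131 + 19 + 92 = 242
COOP3 = 131 / 242 = 0.5413

54.1%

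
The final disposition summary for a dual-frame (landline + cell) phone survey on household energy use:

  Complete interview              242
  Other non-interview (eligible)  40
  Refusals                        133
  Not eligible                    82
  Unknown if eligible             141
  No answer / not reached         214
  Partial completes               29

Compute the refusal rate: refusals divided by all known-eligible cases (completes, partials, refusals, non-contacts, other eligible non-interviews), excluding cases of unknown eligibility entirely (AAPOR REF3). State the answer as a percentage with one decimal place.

Num = 133
Denominator = 242 + 29 + 133 + 214 + 40 = 658
REF3 = 133 / 658 = 0.2021

20.2%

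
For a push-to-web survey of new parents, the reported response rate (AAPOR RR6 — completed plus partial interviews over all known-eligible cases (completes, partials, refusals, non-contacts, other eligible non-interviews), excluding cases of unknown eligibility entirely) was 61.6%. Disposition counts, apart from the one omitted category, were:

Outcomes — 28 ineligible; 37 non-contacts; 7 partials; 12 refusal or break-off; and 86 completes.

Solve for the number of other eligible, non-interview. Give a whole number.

Numerator: 86 + 7 = 93
RR6 = 93 / D = 0.616
D = 93 / 0.616 = 151.0
Other denominator terms total 142
other eligible, non-interview = 151.0 − 142 ≈ 9

9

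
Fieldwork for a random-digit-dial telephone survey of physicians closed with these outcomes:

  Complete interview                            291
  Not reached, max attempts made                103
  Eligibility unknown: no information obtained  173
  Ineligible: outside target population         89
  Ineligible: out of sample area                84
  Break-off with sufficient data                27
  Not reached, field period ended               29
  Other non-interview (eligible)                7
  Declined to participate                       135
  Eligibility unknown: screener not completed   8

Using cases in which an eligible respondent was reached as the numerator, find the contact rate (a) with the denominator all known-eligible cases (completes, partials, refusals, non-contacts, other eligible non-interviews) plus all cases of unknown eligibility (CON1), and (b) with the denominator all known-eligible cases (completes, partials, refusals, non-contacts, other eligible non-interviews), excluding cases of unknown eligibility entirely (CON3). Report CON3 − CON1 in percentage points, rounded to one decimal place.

18.2

No contact after all attempts = 29 + 103 = 132
Unknown eligibility = 8 + 173 = 181
Ineligible = 89 + 84 = 173
Numerator: 291 + 27 + 135 + 7 = 460
Denominator: 291 + 27 + 135 + 132 + 7 + 181 = 773
CON1 = 460 / 773 = 0.5951
Denominator: 291 + 27 + 135 + 132 + 7 = 592
CON3 = 460 / 592 = 0.7770
Difference = 77.70 − 59.51 = 18.19 percentage points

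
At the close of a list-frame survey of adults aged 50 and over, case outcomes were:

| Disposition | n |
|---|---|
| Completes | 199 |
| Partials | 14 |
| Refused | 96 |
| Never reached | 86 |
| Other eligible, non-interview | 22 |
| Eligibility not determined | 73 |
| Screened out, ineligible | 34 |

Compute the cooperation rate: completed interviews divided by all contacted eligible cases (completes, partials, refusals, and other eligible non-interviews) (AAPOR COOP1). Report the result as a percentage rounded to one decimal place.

Num → 199
Denominator → 199 + 14 + 96 + 22 = 331
COOP1 = 199 / 331 = 0.6012

60.1%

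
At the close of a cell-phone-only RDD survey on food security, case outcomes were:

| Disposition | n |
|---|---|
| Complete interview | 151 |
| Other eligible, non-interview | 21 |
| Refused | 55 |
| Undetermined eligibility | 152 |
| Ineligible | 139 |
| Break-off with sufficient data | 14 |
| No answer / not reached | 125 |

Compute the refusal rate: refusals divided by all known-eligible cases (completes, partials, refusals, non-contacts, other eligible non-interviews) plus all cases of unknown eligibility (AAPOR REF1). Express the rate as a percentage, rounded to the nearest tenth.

10.6%

Top → 55
Base → 151 + 14 + 55 + 125 + 21 + 152 = 518
REF1 = 55 / 518 = 0.1062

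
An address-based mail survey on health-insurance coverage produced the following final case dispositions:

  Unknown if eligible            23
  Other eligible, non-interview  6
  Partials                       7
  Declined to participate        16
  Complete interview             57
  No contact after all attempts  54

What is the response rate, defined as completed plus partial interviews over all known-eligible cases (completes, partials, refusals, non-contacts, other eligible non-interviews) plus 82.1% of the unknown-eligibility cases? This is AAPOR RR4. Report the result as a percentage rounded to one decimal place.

Numerator → 57 + 7 = 64
Eligible (known) → 57 + 7 + 16 + 54 + 6 = 140
Estimated eligible among unknowns → 0.8210 × 23 = 18.88
Denominator → 140 + 18.88 = 158.88
RR4 = 64 / 158.88 = 0.4028

40.3%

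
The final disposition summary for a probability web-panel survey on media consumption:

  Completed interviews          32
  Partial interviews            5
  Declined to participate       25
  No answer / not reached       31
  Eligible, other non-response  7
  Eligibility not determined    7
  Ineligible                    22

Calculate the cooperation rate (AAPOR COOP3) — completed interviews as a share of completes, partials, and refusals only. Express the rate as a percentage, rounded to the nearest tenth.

51.6%

Numerator: 32
Denom: 32 + 5 + 25 = 62
COOP3 = 32 / 62 = 0.5161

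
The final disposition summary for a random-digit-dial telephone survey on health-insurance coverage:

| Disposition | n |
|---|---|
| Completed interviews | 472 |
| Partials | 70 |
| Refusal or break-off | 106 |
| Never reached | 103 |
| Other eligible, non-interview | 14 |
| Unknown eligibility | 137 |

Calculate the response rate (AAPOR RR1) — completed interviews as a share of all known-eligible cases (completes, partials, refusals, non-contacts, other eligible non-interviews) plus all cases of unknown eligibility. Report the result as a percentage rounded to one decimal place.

Numerator = 472
Denom = 472 + 70 + 106 + 103 + 14 + 137 = 902
RR1 = 472 / 902 = 0.5233

52.3%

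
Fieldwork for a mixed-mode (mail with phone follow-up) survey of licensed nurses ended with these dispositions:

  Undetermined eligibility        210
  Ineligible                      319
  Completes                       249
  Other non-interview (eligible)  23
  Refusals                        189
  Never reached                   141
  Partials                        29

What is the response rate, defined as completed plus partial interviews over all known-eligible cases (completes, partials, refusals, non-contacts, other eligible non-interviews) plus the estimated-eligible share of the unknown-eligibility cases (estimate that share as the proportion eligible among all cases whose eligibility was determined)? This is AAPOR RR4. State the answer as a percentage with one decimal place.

Num: 249 + 29 = 278
Known eligible: 249 + 29 + 189 + 141 + 23 = 631
e = 631 / (631 + 319) = 631 / 950 = 0.6642
Estimated eligible among unknowns: 0.6642 × 210 = 139.48
Denom: 631 + 139.48 = 770.48
RR4 = 278 / 770.48 = 0.3608

36.1%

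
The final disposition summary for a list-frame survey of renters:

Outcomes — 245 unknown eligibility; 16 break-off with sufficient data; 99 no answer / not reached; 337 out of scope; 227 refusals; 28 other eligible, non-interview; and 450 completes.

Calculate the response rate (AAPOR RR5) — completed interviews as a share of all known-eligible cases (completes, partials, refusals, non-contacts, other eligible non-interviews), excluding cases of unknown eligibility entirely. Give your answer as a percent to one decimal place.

Num: 450
Denominator: 450 + 16 + 227 + 99 + 28 = 820
RR5 = 450 / 820 = 0.5488

54.9%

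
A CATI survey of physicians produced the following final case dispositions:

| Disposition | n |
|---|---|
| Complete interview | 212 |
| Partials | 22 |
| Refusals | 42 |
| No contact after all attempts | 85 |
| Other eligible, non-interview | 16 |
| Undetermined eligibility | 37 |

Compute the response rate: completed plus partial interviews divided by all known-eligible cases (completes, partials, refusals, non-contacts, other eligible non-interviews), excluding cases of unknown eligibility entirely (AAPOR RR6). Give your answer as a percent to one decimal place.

62.1%

Num → 212 + 22 = 234
Denominator → 212 + 22 + 42 + 85 + 16 = 377
RR6 = 234 / 377 = 0.6207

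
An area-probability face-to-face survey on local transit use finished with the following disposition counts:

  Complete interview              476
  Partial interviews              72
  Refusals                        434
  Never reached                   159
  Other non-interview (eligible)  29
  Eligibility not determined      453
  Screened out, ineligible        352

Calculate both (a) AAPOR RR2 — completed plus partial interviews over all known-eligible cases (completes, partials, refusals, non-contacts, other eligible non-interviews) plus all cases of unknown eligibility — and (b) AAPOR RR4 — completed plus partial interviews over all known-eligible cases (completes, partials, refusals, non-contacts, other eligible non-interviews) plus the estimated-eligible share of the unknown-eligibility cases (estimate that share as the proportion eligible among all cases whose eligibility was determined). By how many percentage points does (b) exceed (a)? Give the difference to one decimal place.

2.3

Top = 476 + 72 = 548
Denominator = 476 + 72 + 434 + 159 + 29 + 453 = 1623
RR2 = 548 / 1623 = 0.3376
Known eligible = 476 + 72 + 434 + 159 + 29 = 1170
e = 1170 / (1170 + 352) = 1170 / 1522 = 0.7687
e × U = 0.7687 × 453 = 348.22
Denominator = 1170 + 348.22 = 1518.22
RR4 = 548 / 1518.22 = 0.3609
Difference = 36.09 − 33.76 = 2.33 percentage points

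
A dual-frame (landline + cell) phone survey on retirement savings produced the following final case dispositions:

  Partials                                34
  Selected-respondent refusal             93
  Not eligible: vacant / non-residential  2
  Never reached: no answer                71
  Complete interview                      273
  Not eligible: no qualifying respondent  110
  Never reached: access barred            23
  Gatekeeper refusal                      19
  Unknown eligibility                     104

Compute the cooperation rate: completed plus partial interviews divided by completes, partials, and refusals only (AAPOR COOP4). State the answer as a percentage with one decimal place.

73.3%

Refusals = 19 + 93 = 112
Never reached = 71 + 23 = 94
Out of scope = 110 + 2 = 112
Top: 273 + 34 = 307
Base: 273 + 34 + 112 = 419
COOP4 = 307 / 419 = 0.7327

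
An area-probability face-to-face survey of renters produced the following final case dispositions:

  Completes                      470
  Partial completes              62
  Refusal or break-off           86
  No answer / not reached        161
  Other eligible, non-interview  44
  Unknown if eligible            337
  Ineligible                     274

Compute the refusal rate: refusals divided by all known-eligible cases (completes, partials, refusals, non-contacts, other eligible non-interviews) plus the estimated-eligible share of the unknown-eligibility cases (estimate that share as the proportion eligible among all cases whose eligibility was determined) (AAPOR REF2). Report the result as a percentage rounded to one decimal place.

Top → 86
Determined eligible → 470 + 62 + 86 + 161 + 44 = 823
e = 823 / (823 + 274) = 823 / 1097 = 0.7502
Estimated eligible among unknowns → 0.7502 × 337 = 252.82
Base → 823 + 252.82 = 1075.82
REF2 = 86 / 1075.82 = 0.0799

8.0%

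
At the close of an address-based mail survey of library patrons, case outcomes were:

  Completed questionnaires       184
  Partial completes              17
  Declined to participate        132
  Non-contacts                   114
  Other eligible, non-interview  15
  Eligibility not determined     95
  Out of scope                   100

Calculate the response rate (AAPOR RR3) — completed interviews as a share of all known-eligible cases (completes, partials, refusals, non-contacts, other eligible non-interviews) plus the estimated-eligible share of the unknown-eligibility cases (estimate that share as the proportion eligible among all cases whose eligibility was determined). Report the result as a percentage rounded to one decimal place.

Top: 184
Determined eligible: 184 + 17 + 132 + 114 + 15 = 462
e = 462 / (462 + 100) = 462 / 562 = 0.8221
Eligible share of unknowns: 0.8221 × 95 = 78.10
Base: 462 + 78.10 = 540.10
RR3 = 184 / 540.10 = 0.3407

34.1%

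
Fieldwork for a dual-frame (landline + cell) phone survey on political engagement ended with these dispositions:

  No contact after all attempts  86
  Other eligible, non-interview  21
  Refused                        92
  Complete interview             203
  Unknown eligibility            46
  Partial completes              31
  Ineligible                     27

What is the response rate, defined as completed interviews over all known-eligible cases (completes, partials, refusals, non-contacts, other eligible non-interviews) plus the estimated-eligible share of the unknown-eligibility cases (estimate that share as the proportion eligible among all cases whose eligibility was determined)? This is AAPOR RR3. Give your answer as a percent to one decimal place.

Num = 203
Eligible (known) = 203 + 31 + 92 + 86 + 21 = 433
e = 433 / (433 + 27) = 433 / 460 = 0.9413
e × U = 0.9413 × 46 = 43.30
Denom = 433 + 43.30 = 476.30
RR3 = 203 / 476.30 = 0.4262

42.6%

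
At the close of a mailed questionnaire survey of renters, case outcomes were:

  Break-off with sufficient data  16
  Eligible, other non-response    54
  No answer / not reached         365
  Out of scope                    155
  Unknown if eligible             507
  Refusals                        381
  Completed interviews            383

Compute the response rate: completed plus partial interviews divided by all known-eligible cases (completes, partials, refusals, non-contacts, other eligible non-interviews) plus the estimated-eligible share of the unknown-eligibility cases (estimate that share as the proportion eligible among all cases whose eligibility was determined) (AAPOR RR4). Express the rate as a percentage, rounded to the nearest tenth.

24.2%

Top = 383 + 16 = 399
Eligible (known) = 383 + 16 + 381 + 365 + 54 = 1199
e = 1199 / (1199 + 155) = 1199 / 1354 = 0.8855
Estimated eligible among unknowns = 0.8855 × 507 = 448.95
Base = 1199 + 448.95 = 1647.95
RR4 = 399 / 1647.95 = 0.2421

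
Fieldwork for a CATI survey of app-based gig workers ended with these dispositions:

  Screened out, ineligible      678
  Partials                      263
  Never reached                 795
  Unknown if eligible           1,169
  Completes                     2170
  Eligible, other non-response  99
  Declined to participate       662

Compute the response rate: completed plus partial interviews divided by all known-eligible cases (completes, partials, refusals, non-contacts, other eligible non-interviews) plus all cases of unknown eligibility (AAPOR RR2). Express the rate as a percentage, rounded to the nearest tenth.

47.2%

Numerator: 2170 + 263 = 2433
Base: 2170 + 263 + 662 + 795 + 99 + 1169 = 5158
RR2 = 2433 / 5158 = 0.4717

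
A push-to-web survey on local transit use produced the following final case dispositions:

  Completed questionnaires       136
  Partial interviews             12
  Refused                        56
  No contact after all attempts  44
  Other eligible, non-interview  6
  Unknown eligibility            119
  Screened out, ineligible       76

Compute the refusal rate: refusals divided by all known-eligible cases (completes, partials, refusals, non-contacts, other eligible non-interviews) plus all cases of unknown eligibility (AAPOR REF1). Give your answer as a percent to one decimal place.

15.0%

Numerator: 56
Denominator: 136 + 12 + 56 + 44 + 6 + 119 = 373
REF1 = 56 / 373 = 0.1501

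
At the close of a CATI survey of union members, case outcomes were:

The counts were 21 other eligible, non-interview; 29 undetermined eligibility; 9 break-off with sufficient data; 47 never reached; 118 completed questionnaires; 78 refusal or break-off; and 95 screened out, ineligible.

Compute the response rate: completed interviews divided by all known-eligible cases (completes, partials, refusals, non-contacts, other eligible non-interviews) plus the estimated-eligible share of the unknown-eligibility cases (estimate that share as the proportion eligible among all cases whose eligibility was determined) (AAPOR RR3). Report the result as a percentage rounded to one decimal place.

40.1%

Num = 118
Determined eligible = 118 + 9 + 78 + 47 + 21 = 273
e = 273 / (273 + 95) = 273 / 368 = 0.7418
Estimated eligible among unknowns = 0.7418 × 29 = 21.51
Denom = 273 + 21.51 = 294.51
RR3 = 118 / 294.51 = 0.4007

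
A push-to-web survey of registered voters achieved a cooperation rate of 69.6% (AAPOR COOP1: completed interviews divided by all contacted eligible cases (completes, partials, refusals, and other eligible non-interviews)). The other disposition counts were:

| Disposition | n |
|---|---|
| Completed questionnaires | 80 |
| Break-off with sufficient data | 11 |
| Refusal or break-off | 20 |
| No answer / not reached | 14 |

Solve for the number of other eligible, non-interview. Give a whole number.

COOP1 = 80 / D = 0.696
D = 80 / 0.696 = 114.9
Rest of base = 111
other eligible, non-interview = 114.9 − 111 ≈ 4

4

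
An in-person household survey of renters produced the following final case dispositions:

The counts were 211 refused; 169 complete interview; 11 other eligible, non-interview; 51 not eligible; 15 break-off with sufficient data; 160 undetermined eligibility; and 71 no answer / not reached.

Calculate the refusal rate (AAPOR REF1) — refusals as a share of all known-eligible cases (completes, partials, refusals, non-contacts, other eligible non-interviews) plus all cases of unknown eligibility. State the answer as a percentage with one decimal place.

33.1%

Num: 211
Denominator: 169 + 15 + 211 + 71 + 11 + 160 = 637
REF1 = 211 / 637 = 0.3312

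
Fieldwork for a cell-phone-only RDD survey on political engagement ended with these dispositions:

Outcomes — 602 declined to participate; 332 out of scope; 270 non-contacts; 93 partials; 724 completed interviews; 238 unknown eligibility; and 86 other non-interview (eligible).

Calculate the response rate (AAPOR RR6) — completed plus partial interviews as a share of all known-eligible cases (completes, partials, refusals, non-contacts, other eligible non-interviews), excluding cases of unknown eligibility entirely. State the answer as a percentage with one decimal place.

Num = 724 + 93 = 817
Base = 724 + 93 + 602 + 270 + 86 = 1775
RR6 = 817 / 1775 = 0.4603

46.0%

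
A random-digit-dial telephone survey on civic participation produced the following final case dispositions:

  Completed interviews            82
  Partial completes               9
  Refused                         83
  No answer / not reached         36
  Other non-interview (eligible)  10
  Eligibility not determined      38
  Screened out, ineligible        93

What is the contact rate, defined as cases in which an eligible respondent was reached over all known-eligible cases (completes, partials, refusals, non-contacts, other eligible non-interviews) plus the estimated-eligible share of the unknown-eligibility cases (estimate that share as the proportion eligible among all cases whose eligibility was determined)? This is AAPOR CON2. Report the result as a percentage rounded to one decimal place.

Numerator → 82 + 9 + 83 + 10 = 184
Eligible (known) → 82 + 9 + 83 + 36 + 10 = 220
e = 220 / (220 + 93) = 220 / 313 = 0.7029
Eligible share of unknowns → 0.7029 × 38 = 26.71
Denom → 220 + 26.71 = 246.71
CON2 = 184 / 246.71 = 0.7458

74.6%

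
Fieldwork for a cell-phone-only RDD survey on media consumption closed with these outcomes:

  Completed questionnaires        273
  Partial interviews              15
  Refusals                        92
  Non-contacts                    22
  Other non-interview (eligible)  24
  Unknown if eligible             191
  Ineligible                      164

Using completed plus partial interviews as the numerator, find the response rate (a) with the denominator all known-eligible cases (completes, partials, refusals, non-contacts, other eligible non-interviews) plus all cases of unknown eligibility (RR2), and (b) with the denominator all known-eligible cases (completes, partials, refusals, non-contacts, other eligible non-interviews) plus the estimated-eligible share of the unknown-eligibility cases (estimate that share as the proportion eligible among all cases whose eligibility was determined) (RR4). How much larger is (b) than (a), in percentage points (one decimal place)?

4.4

Num: 273 + 15 = 288
Denominator: 273 + 15 + 92 + 22 + 24 + 191 = 617
RR2 = 288 / 617 = 0.4668
Known eligible: 273 + 15 + 92 + 22 + 24 = 426
e = 426 / (426 + 164) = 426 / 590 = 0.7220
Estimated eligible among unknowns: 0.7220 × 191 = 137.90
Denominator: 426 + 137.90 = 563.90
RR4 = 288 / 563.90 = 0.5107
Difference = 51.07 − 46.68 = 4.39 percentage points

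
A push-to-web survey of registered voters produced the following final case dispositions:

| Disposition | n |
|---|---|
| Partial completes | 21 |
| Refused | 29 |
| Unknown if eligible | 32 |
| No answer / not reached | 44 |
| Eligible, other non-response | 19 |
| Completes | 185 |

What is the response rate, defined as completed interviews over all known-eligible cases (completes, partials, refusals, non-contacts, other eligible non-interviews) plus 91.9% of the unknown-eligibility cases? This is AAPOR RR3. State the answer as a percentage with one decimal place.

56.5%

Num = 185
Determined eligible = 185 + 21 + 29 + 44 + 19 = 298
Eligible share of unknowns = 0.9190 × 32 = 29.41
Denominator = 298 + 29.41 = 327.41
RR3 = 185 / 327.41 = 0.5650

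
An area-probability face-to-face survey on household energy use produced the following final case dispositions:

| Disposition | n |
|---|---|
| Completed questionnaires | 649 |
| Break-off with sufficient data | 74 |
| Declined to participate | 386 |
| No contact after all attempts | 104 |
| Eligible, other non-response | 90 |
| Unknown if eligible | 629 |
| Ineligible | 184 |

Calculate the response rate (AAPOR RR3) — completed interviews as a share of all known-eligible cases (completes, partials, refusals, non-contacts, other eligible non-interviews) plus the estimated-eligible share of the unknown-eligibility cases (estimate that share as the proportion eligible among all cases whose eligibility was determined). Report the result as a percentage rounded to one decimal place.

35.0%

Numerator: 649
Known eligible: 649 + 74 + 386 + 104 + 90 = 1303
e = 1303 / (1303 + 184) = 1303 / 1487 = 0.8763
e × U: 0.8763 × 629 = 551.19
Denom: 1303 + 551.19 = 1854.19
RR3 = 649 / 1854.19 = 0.3500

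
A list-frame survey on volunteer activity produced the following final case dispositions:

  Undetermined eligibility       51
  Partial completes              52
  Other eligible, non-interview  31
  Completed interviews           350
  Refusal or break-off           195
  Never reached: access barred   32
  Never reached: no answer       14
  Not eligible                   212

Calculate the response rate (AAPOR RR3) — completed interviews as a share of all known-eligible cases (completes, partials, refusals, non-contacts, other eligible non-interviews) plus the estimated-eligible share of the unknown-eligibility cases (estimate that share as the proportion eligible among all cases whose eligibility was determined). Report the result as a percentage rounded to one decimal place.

49.1%

No answer / not reached = 14 + 32 = 46
Top → 350
Determined eligible → 350 + 52 + 195 + 46 + 31 = 674
e = 674 / (674 + 212) = 674 / 886 = 0.7607
Eligible share of unknowns → 0.7607 × 51 = 38.80
Base → 674 + 38.80 = 712.80
RR3 = 350 / 712.80 = 0.4910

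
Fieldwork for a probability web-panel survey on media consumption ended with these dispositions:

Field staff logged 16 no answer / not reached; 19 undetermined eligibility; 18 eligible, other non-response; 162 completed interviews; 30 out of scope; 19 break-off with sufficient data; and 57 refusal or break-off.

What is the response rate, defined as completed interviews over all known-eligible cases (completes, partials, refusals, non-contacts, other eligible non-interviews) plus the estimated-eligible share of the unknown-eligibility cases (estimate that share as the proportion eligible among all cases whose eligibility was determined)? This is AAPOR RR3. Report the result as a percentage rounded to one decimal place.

56.0%

Numerator: 162
Known eligible: 162 + 19 + 57 + 16 + 18 = 272
e = 272 / (272 + 30) = 272 / 302 = 0.9007
Estimated eligible among unknowns: 0.9007 × 19 = 17.11
Denominator: 272 + 17.11 = 289.11
RR3 = 162 / 289.11 = 0.5603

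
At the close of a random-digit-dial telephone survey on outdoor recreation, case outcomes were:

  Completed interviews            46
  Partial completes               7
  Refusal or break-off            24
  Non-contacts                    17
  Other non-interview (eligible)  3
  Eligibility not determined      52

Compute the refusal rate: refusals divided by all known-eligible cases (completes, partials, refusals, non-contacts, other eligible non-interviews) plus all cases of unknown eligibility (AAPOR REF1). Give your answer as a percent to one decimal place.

16.1%

Num → 24
Denom → 46 + 7 + 24 + 17 + 3 + 52 = 149
REF1 = 24 / 149 = 0.1611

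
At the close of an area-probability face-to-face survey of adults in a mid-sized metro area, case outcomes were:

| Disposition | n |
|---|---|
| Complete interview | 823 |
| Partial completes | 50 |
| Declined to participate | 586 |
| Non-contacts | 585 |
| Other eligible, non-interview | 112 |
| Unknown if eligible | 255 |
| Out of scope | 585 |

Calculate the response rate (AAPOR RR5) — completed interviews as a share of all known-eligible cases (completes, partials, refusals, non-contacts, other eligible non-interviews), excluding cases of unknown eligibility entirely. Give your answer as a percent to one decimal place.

Numerator: 823
Base: 823 + 50 + 586 + 585 + 112 = 2156
RR5 = 823 / 2156 = 0.3817

38.2%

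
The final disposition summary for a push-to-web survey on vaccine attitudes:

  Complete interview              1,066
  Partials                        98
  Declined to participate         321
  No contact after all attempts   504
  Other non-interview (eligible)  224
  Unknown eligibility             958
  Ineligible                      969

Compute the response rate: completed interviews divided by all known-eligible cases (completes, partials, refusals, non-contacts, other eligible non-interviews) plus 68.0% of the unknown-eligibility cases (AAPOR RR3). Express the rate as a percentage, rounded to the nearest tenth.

Top = 1066
Determined eligible = 1066 + 98 + 321 + 504 + 224 = 2213
Estimated eligible among unknowns = 0.6800 × 958 = 651.44
Base = 2213 + 651.44 = 2864.44
RR3 = 1066 / 2864.44 = 0.3721

37.2%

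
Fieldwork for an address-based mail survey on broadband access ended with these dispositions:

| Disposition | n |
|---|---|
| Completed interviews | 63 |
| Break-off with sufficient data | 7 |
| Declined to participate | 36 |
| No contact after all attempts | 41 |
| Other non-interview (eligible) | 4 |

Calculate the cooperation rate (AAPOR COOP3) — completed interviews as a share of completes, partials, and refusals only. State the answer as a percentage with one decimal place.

Num = 63
Denom = 63 + 7 + 36 = 106
COOP3 = 63 / 106 = 0.5943

59.4%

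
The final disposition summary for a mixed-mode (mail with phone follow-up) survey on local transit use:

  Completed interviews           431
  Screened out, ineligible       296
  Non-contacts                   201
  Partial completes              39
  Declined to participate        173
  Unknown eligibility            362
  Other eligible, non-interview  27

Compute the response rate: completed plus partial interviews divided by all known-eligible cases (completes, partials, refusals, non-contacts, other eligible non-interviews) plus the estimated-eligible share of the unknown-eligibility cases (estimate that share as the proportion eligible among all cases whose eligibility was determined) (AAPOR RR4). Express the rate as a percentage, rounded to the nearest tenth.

41.2%

Top → 431 + 39 = 470
Known eligible → 431 + 39 + 173 + 201 + 27 = 871
e = 871 / (871 + 296) = 871 / 1167 = 0.7464
Eligible share of unknowns → 0.7464 × 362 = 270.20
Base → 871 + 270.20 = 1141.20
RR4 = 470 / 1141.20 = 0.4118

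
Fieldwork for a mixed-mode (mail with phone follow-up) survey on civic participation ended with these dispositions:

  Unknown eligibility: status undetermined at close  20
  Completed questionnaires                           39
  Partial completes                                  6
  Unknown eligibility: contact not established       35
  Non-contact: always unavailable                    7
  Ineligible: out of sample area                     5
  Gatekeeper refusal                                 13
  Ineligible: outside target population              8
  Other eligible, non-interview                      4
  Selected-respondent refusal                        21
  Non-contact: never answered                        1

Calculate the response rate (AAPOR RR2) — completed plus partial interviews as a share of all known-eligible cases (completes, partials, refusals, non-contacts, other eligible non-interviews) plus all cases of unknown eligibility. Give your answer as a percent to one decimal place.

30.8%

Refused = 13 + 21 = 34
No answer / not reached = 1 + 7 = 8
Undetermined eligibility = 35 + 20 = 55
Screened out, ineligible = 8 + 5 = 13
Top → 39 + 6 = 45
Base → 39 + 6 + 34 + 8 + 4 + 55 = 146
RR2 = 45 / 146 = 0.3082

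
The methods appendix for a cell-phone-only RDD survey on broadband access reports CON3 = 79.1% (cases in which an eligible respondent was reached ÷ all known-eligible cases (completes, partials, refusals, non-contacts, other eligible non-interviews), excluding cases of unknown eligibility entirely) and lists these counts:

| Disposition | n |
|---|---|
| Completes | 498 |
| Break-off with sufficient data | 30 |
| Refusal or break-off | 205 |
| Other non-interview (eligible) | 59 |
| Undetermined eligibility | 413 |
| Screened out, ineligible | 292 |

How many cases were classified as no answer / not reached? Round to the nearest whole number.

209

Num: 498 + 30 + 205 + 59 = 792
CON3 = 792 / D = 0.791
D = 792 / 0.791 = 1001.3
Other denominator terms total 792
no answer / not reached = 1001.3 − 792 ≈ 209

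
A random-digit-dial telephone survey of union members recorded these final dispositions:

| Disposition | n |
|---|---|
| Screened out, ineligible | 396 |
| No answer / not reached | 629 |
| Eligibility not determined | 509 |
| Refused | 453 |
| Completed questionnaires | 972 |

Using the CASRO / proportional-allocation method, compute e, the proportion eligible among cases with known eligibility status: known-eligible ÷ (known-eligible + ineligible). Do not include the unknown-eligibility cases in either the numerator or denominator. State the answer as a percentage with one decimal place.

83.8%

Known eligible = 972 + 453 + 629 = 2054
e = 2054 / (2054 + 396) = 2054 / 2450 = 0.8384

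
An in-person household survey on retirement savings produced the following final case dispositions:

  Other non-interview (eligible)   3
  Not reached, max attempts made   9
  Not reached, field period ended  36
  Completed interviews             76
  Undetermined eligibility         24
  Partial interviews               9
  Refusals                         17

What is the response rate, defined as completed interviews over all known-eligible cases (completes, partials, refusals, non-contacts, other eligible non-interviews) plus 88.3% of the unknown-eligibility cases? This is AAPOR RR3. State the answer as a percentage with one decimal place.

Non-contacts = 36 + 9 = 45
Num = 76
Determined eligible = 76 + 9 + 17 + 45 + 3 = 150
Estimated eligible among unknowns = 0.8830 × 24 = 21.19
Denominator = 150 + 21.19 = 171.19
RR3 = 76 / 171.19 = 0.4440

44.4%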